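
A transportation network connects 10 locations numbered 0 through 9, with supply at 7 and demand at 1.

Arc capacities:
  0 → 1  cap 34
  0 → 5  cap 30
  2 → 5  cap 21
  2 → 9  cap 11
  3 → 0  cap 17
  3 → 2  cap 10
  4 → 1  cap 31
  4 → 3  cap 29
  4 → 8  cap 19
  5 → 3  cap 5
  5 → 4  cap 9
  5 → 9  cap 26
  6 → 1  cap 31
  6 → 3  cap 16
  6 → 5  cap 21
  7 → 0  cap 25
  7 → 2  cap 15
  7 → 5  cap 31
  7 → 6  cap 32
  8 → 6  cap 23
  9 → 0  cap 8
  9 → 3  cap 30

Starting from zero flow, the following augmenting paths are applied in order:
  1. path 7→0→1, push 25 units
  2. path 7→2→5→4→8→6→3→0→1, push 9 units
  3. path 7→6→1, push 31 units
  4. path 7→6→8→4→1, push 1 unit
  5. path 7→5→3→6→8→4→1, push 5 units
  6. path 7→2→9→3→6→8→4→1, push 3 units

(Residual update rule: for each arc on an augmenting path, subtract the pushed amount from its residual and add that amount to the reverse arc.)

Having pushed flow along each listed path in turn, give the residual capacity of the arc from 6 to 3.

Residual capacity of (6,3): 15

after path 1 (7→0→1, push 25): res(6,3)=16
after path 2 (7→2→5→4→8→6→3→0→1, push 9): res(6,3)=7
after path 3 (7→6→1, push 31): res(6,3)=7
after path 4 (7→6→8→4→1, push 1): res(6,3)=7
after path 5 (7→5→3→6→8→4→1, push 5): res(6,3)=12
after path 6 (7→2→9→3→6→8→4→1, push 3): res(6,3)=15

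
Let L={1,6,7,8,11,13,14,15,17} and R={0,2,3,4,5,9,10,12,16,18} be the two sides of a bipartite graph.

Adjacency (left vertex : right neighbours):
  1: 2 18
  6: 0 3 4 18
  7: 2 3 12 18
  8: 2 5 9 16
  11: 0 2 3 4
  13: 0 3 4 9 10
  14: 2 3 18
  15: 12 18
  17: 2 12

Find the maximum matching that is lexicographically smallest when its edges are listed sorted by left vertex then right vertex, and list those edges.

|M| = 8 (so the lex-smallest maximum matching has 8 edges)
process left vertices in ascending order; for each, take the smallest-labelled available neighbour that still permits 8 edges overall, or leave it unmatched if none does
lex-smallest matching: {1-2, 6-0, 7-3, 8-5, 11-4, 13-9, 14-18, 15-12}

Lex-smallest maximum matching: {(1,2), (6,0), (7,3), (8,5), (11,4), (13,9), (14,18), (15,12)}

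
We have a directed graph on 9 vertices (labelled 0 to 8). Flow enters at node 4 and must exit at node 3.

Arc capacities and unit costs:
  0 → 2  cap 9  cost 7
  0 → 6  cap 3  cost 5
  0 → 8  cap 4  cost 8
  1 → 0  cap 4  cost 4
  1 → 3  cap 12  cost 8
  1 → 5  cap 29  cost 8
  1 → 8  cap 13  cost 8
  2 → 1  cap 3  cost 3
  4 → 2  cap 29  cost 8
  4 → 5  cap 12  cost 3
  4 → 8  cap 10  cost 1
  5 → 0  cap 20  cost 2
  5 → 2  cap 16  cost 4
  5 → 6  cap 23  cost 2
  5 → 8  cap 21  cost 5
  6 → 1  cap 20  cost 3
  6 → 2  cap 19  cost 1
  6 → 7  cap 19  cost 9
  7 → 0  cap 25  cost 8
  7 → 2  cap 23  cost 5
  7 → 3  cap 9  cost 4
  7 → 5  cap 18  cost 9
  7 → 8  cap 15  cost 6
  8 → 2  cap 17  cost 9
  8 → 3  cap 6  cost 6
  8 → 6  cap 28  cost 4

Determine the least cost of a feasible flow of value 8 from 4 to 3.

Minimum cost for 8 units: 74

shortest-cost path #1: 4→8→3 push 6 @ unit cost 7 (adds 42)
shortest-cost path #2: 4→5→6→1→3 push 2 @ unit cost 16 (adds 32)
total cost = 74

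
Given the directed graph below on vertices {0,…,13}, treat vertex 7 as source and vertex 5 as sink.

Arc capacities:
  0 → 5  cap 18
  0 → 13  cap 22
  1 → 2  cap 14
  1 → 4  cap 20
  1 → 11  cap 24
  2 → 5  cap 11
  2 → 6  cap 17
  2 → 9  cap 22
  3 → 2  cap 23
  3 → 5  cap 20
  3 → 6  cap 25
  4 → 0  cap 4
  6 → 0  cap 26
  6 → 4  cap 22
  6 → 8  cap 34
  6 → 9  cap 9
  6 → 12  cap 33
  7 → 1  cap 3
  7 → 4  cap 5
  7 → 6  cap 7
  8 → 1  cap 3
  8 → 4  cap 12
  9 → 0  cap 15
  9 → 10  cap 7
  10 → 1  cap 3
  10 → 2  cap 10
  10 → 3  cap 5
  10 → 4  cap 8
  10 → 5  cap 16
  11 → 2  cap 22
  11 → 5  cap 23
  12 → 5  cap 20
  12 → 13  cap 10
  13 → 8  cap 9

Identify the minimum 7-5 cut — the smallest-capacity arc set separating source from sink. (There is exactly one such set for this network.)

Min-cut arcs: {(4,0), (7,1), (7,6)} (total capacity 14)

augment #1: 7→1→2→5 push 3
augment #2: 7→4→0→5 push 4
augment #3: 7→6→0→5 push 7
max flow = 14; residual-reachable set from 7 gives S-side
cut edges (S→T): {(4,0), (7,1), (7,6)} total cap 14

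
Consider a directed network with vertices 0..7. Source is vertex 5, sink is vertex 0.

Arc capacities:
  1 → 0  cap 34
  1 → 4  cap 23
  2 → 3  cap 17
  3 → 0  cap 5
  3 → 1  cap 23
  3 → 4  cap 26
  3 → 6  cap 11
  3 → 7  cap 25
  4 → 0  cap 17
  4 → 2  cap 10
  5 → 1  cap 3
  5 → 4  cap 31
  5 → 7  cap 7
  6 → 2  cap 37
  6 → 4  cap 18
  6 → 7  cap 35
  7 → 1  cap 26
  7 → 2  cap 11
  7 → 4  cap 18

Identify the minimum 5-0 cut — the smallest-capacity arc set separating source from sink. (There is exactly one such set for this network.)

Min-cut arcs: {(4,0), (4,2), (5,1), (5,7)} (total capacity 37)

augment #1: 5→1→0 push 3
augment #2: 5→4→0 push 17
augment #3: 5→7→1→0 push 7
augment #4: 5→4→2→3→0 push 5
augment #5: 5→4→2→3→1→0 push 5
max flow = 37; residual-reachable set from 5 gives S-side
cut edges (S→T): {(4,0), (4,2), (5,1), (5,7)} total cap 37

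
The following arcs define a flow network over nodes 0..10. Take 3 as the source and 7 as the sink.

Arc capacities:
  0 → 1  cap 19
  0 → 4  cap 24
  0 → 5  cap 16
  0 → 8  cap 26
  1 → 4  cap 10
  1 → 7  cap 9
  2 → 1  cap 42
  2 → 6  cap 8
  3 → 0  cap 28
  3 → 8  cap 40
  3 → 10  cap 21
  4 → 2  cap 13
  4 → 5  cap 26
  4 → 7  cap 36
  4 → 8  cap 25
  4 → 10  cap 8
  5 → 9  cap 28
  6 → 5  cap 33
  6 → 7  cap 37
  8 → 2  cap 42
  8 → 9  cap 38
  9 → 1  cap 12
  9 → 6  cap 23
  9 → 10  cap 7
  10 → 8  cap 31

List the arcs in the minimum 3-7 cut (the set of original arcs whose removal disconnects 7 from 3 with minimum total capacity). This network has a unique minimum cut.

augment #1: 3→0→1→7 push 9
augment #2: 3→0→4→7 push 19
augment #3: 3→8→2→6→7 push 8
augment #4: 3→8→9→6→7 push 23
augment #5: 3→8→2→1→4→7 push 9
augment #6: 3→10→8→2→1→4→7 push 1
augment #7: 3→10→8→2→1→0→4→7 push 5
max flow = 74; residual-reachable set from 3 gives S-side
cut edges (S→T): {(0,4), (1,4), (1,7), (2,6), (9,6)} total cap 74

Min-cut arcs: {(0,4), (1,4), (1,7), (2,6), (9,6)} (total capacity 74)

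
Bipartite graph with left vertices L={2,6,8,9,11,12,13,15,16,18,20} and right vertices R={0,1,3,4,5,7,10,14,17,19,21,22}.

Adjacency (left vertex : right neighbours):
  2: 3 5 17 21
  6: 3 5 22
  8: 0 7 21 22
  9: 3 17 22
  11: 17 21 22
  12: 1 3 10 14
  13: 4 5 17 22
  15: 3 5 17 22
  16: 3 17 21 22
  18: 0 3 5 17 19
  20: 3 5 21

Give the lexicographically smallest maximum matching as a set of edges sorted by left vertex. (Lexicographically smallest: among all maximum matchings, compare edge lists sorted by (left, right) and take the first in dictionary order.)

Lex-smallest maximum matching: {(2,3), (6,5), (8,0), (9,17), (11,21), (12,1), (13,4), (15,22), (18,19)}

|M| = 9 (so the lex-smallest maximum matching has 9 edges)
process left vertices in ascending order; for each, take the smallest-labelled available neighbour that still permits 9 edges overall, or leave it unmatched if none does
lex-smallest matching: {2-3, 6-5, 8-0, 9-17, 11-21, 12-1, 13-4, 15-22, 18-19}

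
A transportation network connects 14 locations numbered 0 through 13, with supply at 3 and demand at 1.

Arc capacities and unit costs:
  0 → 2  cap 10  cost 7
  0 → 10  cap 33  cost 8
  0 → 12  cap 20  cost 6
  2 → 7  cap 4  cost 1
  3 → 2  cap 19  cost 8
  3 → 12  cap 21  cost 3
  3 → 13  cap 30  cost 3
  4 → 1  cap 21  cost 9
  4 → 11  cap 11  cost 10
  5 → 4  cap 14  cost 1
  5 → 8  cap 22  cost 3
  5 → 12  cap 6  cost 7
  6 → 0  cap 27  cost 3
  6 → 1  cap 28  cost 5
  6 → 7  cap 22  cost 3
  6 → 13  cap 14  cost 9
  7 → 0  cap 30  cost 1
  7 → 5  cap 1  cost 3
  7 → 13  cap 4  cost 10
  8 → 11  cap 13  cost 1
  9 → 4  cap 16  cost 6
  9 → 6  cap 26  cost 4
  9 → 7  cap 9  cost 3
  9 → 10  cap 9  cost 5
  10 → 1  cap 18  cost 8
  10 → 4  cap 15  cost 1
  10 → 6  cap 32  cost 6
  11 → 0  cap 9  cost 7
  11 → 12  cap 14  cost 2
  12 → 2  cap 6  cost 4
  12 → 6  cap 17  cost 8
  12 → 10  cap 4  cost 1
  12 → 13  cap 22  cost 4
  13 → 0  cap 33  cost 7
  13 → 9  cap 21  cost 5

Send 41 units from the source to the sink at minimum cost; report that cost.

Minimum cost for 41 units: 696

shortest-cost path #1: 3→12→10→1 push 4 @ unit cost 12 (adds 48)
shortest-cost path #2: 3→12→6→1 push 17 @ unit cost 16 (adds 272)
shortest-cost path #3: 3→13→9→6→1 push 11 @ unit cost 17 (adds 187)
shortest-cost path #4: 3→13→9→10→1 push 9 @ unit cost 21 (adds 189)
total cost = 696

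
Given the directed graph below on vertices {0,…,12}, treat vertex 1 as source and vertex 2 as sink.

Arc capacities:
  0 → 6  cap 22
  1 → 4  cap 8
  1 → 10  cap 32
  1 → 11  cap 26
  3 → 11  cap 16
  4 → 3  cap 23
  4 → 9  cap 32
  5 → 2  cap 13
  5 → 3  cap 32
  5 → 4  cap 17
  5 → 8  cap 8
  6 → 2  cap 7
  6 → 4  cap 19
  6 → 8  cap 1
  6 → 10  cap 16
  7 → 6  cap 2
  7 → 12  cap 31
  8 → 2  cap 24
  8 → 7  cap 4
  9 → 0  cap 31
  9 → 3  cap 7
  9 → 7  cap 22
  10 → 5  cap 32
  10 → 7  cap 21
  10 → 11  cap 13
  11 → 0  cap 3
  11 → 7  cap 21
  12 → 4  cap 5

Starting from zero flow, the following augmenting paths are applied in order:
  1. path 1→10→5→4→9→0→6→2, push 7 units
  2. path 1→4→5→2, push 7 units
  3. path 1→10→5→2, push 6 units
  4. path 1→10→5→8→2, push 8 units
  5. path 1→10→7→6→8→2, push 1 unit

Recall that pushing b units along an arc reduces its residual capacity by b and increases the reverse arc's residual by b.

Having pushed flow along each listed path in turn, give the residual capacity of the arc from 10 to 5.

after path 1 (1→10→5→4→9→0→6→2, push 7): res(10,5)=25
after path 2 (1→4→5→2, push 7): res(10,5)=25
after path 3 (1→10→5→2, push 6): res(10,5)=19
after path 4 (1→10→5→8→2, push 8): res(10,5)=11
after path 5 (1→10→7→6→8→2, push 1): res(10,5)=11

Residual capacity of (10,5): 11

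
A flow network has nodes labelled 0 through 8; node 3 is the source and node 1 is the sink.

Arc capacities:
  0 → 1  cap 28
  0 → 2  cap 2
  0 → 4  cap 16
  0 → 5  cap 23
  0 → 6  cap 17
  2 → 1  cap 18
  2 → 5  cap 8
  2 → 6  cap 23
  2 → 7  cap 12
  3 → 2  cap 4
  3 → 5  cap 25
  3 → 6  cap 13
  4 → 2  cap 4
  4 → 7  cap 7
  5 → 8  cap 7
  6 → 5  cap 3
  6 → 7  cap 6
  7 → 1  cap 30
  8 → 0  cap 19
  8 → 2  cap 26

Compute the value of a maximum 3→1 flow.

augment #1: 3→2→1 bottleneck 4, total now 4
augment #2: 3→6→7→1 bottleneck 6, total now 10
augment #3: 3→5→8→0→1 bottleneck 7, total now 17

Maximum flow value: 17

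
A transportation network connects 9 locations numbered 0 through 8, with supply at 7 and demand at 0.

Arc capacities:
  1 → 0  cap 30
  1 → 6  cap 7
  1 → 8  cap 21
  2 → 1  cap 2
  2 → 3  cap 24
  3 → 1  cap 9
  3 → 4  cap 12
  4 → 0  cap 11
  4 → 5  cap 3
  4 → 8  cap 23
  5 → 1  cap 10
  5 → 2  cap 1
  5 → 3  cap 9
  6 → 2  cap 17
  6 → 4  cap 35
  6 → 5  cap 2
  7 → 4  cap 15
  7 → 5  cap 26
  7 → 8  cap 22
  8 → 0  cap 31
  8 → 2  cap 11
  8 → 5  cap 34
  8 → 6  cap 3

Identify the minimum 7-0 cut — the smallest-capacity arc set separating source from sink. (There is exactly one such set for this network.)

Min-cut arcs: {(5,1), (5,2), (5,3), (7,4), (7,8)} (total capacity 57)

augment #1: 7→4→0 push 11
augment #2: 7→8→0 push 22
augment #3: 7→4→8→0 push 4
augment #4: 7→5→1→0 push 10
augment #5: 7→5→2→1→0 push 1
augment #6: 7→5→3→1→0 push 9
max flow = 57; residual-reachable set from 7 gives S-side
cut edges (S→T): {(5,1), (5,2), (5,3), (7,4), (7,8)} total cap 57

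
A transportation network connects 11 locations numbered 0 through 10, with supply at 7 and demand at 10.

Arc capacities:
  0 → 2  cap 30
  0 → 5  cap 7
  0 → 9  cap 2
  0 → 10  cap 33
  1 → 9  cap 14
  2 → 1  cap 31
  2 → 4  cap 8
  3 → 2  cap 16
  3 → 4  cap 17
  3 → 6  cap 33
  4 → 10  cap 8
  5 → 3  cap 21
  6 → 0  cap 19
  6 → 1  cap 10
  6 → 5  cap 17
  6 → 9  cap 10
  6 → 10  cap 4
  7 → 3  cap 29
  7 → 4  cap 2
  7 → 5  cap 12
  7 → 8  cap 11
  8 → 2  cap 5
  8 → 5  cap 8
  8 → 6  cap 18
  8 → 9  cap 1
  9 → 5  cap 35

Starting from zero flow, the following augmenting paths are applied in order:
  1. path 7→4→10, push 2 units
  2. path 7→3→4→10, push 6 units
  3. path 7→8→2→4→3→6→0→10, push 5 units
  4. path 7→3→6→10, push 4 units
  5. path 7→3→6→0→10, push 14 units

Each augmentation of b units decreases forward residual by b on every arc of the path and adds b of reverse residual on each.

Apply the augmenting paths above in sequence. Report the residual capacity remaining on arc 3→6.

Residual capacity of (3,6): 10

after path 1 (7→4→10, push 2): res(3,6)=33
after path 2 (7→3→4→10, push 6): res(3,6)=33
after path 3 (7→8→2→4→3→6→0→10, push 5): res(3,6)=28
after path 4 (7→3→6→10, push 4): res(3,6)=24
after path 5 (7→3→6→0→10, push 14): res(3,6)=10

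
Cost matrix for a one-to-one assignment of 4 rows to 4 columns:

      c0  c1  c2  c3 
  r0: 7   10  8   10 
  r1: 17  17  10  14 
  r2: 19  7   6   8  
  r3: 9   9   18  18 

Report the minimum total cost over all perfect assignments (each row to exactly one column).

optimal assignment: row0→col0 (cost 7), row1→col2 (cost 10), row2→col3 (cost 8), row3→col1 (cost 9)
total = 7 + 10 + 8 + 9 = 34

Minimum assignment cost: 34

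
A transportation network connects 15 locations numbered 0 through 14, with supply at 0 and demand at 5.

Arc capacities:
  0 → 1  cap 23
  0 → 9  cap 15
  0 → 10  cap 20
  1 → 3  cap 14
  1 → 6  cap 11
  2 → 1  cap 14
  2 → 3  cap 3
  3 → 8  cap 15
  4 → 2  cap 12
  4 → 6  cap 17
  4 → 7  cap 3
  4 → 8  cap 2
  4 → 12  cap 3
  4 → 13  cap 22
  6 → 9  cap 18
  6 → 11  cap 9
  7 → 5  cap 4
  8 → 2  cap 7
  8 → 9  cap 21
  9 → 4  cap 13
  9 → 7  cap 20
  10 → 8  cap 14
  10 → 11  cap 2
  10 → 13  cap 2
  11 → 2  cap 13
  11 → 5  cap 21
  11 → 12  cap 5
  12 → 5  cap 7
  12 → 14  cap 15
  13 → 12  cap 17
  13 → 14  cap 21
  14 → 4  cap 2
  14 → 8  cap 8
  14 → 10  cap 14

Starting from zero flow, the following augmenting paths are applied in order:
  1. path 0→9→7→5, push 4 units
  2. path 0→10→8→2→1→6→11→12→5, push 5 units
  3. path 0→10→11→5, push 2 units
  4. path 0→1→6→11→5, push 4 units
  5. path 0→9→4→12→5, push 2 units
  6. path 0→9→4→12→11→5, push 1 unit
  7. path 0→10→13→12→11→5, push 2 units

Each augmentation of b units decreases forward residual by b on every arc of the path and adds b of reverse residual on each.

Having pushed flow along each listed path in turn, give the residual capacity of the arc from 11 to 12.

after path 1 (0→9→7→5, push 4): res(11,12)=5
after path 2 (0→10→8→2→1→6→11→12→5, push 5): res(11,12)=0
after path 3 (0→10→11→5, push 2): res(11,12)=0
after path 4 (0→1→6→11→5, push 4): res(11,12)=0
after path 5 (0→9→4→12→5, push 2): res(11,12)=0
after path 6 (0→9→4→12→11→5, push 1): res(11,12)=1
after path 7 (0→10→13→12→11→5, push 2): res(11,12)=3

Residual capacity of (11,12): 3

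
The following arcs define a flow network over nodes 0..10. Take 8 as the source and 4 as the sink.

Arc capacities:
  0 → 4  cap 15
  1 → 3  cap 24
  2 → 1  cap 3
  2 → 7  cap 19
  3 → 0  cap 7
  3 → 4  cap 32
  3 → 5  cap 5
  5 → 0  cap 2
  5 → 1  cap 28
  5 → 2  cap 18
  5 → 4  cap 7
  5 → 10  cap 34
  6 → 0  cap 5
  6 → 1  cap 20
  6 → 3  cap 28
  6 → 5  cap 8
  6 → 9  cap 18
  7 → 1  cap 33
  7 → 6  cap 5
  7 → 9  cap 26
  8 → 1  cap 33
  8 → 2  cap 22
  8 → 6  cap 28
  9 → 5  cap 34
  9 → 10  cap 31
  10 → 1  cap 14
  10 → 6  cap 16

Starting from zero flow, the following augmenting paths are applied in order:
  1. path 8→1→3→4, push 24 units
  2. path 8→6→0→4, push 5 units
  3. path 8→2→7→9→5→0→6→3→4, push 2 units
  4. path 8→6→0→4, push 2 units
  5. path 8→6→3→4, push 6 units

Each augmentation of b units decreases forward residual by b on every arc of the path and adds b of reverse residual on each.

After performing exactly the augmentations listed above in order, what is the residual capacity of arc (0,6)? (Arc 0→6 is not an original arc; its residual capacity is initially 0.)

after path 1 (8→1→3→4, push 24): res(0,6)=0
after path 2 (8→6→0→4, push 5): res(0,6)=5
after path 3 (8→2→7→9→5→0→6→3→4, push 2): res(0,6)=3
after path 4 (8→6→0→4, push 2): res(0,6)=5
after path 5 (8→6→3→4, push 6): res(0,6)=5

Residual capacity of (0,6): 5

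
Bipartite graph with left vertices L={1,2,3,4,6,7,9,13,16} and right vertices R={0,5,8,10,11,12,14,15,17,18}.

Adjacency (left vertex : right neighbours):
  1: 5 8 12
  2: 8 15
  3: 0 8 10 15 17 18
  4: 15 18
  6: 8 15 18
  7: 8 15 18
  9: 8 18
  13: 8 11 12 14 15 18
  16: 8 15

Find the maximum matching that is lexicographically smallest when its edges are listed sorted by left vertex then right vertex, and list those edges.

Lex-smallest maximum matching: {(1,5), (2,8), (3,0), (4,15), (6,18), (13,11)}

|M| = 6 (so the lex-smallest maximum matching has 6 edges)
process left vertices in ascending order; for each, take the smallest-labelled available neighbour that still permits 6 edges overall, or leave it unmatched if none does
lex-smallest matching: {1-5, 2-8, 3-0, 4-15, 6-18, 13-11}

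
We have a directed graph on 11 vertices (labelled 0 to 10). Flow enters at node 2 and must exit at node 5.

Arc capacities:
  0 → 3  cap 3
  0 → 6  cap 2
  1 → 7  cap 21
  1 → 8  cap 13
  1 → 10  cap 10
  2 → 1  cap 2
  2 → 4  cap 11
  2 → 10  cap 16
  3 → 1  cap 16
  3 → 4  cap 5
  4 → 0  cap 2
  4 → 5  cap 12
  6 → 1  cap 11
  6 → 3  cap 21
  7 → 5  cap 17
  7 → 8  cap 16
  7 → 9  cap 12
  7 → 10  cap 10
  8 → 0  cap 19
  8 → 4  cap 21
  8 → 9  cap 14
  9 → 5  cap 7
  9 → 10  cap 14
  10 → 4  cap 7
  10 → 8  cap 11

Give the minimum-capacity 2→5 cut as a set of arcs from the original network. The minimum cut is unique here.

augment #1: 2→4→5 push 11
augment #2: 2→1→7→5 push 2
augment #3: 2→10→4→5 push 1
augment #4: 2→10→8→9→5 push 7
augment #5: 2→10→4→0→3→1→7→5 push 2
augment #6: 2→10→8→0→3→1→7→5 push 1
augment #7: 2→10→8→0→6→1→7→5 push 2
max flow = 26; residual-reachable set from 2 gives S-side
cut edges (S→T): {(0,3), (0,6), (2,1), (4,5), (9,5)} total cap 26

Min-cut arcs: {(0,3), (0,6), (2,1), (4,5), (9,5)} (total capacity 26)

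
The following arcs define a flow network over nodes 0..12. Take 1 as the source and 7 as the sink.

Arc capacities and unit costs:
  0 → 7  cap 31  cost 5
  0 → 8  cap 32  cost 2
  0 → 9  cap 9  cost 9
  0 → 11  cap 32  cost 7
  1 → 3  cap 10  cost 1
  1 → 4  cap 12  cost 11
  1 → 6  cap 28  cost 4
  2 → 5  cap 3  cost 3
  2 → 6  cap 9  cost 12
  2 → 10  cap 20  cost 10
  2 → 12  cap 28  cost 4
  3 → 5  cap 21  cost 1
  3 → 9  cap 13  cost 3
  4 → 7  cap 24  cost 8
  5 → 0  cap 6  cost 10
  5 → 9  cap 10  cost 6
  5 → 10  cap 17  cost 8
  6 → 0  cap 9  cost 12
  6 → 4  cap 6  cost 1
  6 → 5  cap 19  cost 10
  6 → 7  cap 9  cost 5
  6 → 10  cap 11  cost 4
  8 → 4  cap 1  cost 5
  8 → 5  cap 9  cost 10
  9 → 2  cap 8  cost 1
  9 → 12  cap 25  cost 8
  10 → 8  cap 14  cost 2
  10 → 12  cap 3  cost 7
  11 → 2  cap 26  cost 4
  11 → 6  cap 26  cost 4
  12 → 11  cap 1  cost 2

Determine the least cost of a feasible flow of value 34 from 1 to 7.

shortest-cost path #1: 1→6→7 push 9 @ unit cost 9 (adds 81)
shortest-cost path #2: 1→6→4→7 push 6 @ unit cost 13 (adds 78)
shortest-cost path #3: 1→3→5→0→7 push 6 @ unit cost 17 (adds 102)
shortest-cost path #4: 1→4→7 push 12 @ unit cost 19 (adds 228)
shortest-cost path #5: 1→6→0→7 push 1 @ unit cost 21 (adds 21)
total cost = 510

Minimum cost for 34 units: 510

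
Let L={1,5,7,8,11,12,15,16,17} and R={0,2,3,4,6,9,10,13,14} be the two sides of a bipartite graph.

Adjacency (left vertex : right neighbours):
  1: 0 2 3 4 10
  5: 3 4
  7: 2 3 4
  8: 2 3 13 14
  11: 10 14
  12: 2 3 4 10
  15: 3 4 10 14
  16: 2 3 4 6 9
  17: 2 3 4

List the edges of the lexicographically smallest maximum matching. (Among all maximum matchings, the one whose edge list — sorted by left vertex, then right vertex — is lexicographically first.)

|M| = 8 (so the lex-smallest maximum matching has 8 edges)
process left vertices in ascending order; for each, take the smallest-labelled available neighbour that still permits 8 edges overall, or leave it unmatched if none does
lex-smallest matching: {1-0, 5-3, 7-2, 8-13, 11-10, 12-4, 15-14, 16-6}

Lex-smallest maximum matching: {(1,0), (5,3), (7,2), (8,13), (11,10), (12,4), (15,14), (16,6)}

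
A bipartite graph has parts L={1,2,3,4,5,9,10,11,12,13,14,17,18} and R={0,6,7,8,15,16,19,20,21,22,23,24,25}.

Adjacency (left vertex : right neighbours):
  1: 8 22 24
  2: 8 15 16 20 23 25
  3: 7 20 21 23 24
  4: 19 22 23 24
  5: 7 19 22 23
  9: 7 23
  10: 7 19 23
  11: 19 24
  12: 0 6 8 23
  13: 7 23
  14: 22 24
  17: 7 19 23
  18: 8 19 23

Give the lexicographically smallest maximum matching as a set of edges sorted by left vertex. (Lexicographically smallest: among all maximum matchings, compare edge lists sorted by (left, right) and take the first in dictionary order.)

|M| = 9 (so the lex-smallest maximum matching has 9 edges)
process left vertices in ascending order; for each, take the smallest-labelled available neighbour that still permits 9 edges overall, or leave it unmatched if none does
lex-smallest matching: {1-8, 2-15, 3-20, 4-19, 5-7, 9-23, 11-24, 12-0, 14-22}

Lex-smallest maximum matching: {(1,8), (2,15), (3,20), (4,19), (5,7), (9,23), (11,24), (12,0), (14,22)}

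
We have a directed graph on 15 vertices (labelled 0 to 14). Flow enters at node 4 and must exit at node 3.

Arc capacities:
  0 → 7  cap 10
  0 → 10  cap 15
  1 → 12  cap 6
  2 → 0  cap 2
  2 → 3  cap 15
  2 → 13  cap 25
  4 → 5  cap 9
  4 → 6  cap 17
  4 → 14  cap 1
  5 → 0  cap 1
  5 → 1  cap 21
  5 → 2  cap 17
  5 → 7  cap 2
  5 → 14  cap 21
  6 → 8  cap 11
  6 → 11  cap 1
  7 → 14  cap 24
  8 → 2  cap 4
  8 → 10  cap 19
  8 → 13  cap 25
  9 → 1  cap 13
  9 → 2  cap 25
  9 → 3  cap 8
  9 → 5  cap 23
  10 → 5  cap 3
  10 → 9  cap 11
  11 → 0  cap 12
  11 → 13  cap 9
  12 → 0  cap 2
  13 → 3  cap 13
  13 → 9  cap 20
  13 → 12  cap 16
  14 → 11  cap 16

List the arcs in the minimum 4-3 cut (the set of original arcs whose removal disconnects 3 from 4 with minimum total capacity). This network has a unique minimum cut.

Min-cut arcs: {(4,5), (4,14), (6,8), (6,11)} (total capacity 22)

augment #1: 4→5→2→3 push 9
augment #2: 4→6→8→2→3 push 4
augment #3: 4→6→8→13→3 push 7
augment #4: 4→6→11→13→3 push 1
augment #5: 4→14→11→13→3 push 1
max flow = 22; residual-reachable set from 4 gives S-side
cut edges (S→T): {(4,5), (4,14), (6,8), (6,11)} total cap 22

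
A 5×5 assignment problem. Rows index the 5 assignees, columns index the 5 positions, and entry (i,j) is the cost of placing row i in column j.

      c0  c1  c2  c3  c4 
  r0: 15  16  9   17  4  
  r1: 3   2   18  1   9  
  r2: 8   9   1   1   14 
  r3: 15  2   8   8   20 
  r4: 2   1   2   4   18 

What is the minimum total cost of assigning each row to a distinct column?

optimal assignment: row0→col4 (cost 4), row1→col3 (cost 1), row2→col2 (cost 1), row3→col1 (cost 2), row4→col0 (cost 2)
total = 4 + 1 + 1 + 2 + 2 = 10

Minimum assignment cost: 10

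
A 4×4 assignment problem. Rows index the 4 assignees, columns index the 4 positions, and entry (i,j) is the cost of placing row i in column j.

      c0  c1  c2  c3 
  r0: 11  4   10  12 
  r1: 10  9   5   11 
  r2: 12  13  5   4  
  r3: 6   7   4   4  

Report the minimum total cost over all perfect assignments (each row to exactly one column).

optimal assignment: row0→col1 (cost 4), row1→col2 (cost 5), row2→col3 (cost 4), row3→col0 (cost 6)
total = 4 + 5 + 4 + 6 = 19

Minimum assignment cost: 19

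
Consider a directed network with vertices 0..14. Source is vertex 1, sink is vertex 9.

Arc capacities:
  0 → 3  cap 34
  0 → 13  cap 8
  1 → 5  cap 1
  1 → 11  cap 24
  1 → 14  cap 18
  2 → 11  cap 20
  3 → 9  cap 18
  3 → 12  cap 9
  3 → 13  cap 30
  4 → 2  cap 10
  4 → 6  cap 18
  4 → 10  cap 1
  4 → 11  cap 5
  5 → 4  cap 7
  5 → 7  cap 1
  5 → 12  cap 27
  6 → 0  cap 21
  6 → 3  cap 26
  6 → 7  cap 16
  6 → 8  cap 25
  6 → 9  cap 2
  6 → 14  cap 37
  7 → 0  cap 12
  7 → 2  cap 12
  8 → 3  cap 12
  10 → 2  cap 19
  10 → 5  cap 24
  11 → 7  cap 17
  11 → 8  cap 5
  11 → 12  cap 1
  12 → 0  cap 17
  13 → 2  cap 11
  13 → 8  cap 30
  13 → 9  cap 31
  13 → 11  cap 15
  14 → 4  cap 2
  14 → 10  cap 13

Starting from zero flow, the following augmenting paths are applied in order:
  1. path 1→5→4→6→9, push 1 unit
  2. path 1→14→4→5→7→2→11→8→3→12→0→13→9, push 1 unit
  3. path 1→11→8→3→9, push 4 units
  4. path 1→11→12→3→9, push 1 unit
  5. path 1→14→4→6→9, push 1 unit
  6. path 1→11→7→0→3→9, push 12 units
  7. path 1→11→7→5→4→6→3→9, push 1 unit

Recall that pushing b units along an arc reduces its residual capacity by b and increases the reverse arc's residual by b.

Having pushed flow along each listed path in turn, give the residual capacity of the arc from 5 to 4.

Residual capacity of (5,4): 6

after path 1 (1→5→4→6→9, push 1): res(5,4)=6
after path 2 (1→14→4→5→7→2→11→8→3→12→0→13→9, push 1): res(5,4)=7
after path 3 (1→11→8→3→9, push 4): res(5,4)=7
after path 4 (1→11→12→3→9, push 1): res(5,4)=7
after path 5 (1→14→4→6→9, push 1): res(5,4)=7
after path 6 (1→11→7→0→3→9, push 12): res(5,4)=7
after path 7 (1→11→7→5→4→6→3→9, push 1): res(5,4)=6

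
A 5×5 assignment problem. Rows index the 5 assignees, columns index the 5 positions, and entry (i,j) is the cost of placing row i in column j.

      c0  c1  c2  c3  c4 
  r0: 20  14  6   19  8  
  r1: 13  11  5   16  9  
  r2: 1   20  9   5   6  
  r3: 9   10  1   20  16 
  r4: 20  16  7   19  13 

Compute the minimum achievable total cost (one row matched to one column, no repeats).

Minimum assignment cost: 40

one of 2 optimal assignments: row0→col4 (cost 8), row1→col1 (cost 11), row2→col0 (cost 1), row3→col2 (cost 1), row4→col3 (cost 19)
total = 8 + 11 + 1 + 1 + 19 = 40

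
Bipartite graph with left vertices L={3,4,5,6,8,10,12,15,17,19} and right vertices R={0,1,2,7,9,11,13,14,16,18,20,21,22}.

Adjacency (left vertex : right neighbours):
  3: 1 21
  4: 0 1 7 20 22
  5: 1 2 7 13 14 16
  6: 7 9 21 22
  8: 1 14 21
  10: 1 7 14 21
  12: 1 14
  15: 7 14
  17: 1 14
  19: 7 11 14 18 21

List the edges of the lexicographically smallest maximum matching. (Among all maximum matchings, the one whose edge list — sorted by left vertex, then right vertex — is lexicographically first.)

Lex-smallest maximum matching: {(3,1), (4,0), (5,2), (6,9), (8,14), (10,21), (15,7), (19,11)}

|M| = 8 (so the lex-smallest maximum matching has 8 edges)
process left vertices in ascending order; for each, take the smallest-labelled available neighbour that still permits 8 edges overall, or leave it unmatched if none does
lex-smallest matching: {3-1, 4-0, 5-2, 6-9, 8-14, 10-21, 15-7, 19-11}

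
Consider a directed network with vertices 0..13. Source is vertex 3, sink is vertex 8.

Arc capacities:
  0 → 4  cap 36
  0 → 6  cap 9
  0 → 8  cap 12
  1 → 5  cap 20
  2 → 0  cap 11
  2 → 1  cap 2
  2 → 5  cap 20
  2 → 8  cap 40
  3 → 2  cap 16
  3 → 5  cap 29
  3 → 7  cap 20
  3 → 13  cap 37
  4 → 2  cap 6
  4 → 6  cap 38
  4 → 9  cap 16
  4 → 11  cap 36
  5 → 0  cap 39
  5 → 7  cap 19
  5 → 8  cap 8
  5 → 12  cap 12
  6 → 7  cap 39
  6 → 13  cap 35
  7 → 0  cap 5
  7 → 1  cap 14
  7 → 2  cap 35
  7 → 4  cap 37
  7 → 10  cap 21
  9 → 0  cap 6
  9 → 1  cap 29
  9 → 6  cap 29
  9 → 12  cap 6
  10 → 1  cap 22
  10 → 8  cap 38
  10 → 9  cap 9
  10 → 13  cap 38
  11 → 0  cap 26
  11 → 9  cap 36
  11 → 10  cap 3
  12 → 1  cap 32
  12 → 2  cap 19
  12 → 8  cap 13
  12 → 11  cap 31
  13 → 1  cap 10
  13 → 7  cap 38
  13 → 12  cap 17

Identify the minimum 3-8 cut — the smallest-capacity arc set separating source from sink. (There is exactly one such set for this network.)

Min-cut arcs: {(0,8), (2,8), (5,8), (7,10), (11,10), (12,8)} (total capacity 97)

augment #1: 3→2→8 push 16
augment #2: 3→5→8 push 8
augment #3: 3→5→0→8 push 12
augment #4: 3→5→12→8 push 9
augment #5: 3→7→2→8 push 20
augment #6: 3→13→12→8 push 4
augment #7: 3→13→7→2→8 push 4
augment #8: 3→13→7→10→8 push 21
augment #9: 3→13→12→11→10→8 push 3
max flow = 97; residual-reachable set from 3 gives S-side
cut edges (S→T): {(0,8), (2,8), (5,8), (7,10), (11,10), (12,8)} total cap 97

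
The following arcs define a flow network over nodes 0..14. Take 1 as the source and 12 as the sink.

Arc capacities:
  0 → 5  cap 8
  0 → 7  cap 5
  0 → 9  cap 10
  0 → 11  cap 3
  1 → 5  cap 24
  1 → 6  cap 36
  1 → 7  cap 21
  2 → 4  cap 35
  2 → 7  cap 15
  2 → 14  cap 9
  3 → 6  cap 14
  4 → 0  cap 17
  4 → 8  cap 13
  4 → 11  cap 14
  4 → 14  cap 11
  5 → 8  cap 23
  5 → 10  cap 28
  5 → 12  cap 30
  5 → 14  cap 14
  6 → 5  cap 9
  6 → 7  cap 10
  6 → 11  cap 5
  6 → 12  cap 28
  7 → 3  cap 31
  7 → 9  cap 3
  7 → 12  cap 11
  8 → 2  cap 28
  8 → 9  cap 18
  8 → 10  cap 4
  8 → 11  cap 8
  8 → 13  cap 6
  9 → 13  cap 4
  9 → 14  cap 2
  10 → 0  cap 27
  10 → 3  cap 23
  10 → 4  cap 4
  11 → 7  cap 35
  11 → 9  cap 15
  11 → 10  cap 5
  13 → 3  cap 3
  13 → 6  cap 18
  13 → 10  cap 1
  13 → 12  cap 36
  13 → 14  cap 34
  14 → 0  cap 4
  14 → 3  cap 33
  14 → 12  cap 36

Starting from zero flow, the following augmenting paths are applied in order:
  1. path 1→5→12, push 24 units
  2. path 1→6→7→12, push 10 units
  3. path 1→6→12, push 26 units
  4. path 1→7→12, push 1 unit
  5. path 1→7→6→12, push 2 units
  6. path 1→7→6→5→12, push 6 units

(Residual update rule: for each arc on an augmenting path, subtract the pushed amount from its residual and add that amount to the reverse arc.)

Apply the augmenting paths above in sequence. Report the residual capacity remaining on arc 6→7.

Residual capacity of (6,7): 8

after path 1 (1→5→12, push 24): res(6,7)=10
after path 2 (1→6→7→12, push 10): res(6,7)=0
after path 3 (1→6→12, push 26): res(6,7)=0
after path 4 (1→7→12, push 1): res(6,7)=0
after path 5 (1→7→6→12, push 2): res(6,7)=2
after path 6 (1→7→6→5→12, push 6): res(6,7)=8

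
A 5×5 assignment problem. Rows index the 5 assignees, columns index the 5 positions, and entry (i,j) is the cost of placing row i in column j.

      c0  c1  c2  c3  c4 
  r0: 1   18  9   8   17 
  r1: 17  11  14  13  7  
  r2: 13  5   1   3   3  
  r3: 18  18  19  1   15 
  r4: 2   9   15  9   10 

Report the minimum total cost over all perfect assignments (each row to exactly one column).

Minimum assignment cost: 19

optimal assignment: row0→col0 (cost 1), row1→col4 (cost 7), row2→col2 (cost 1), row3→col3 (cost 1), row4→col1 (cost 9)
total = 1 + 7 + 1 + 1 + 9 = 19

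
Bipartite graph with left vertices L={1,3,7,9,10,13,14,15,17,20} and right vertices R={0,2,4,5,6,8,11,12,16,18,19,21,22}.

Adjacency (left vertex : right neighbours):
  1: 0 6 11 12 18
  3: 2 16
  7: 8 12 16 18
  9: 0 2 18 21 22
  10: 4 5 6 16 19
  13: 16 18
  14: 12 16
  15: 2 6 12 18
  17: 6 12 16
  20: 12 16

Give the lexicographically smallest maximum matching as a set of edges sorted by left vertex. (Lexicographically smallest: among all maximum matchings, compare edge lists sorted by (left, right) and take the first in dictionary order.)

|M| = 9 (so the lex-smallest maximum matching has 9 edges)
process left vertices in ascending order; for each, take the smallest-labelled available neighbour that still permits 9 edges overall, or leave it unmatched if none does
lex-smallest matching: {1-0, 3-2, 7-8, 9-21, 10-4, 13-16, 14-12, 15-18, 17-6}

Lex-smallest maximum matching: {(1,0), (3,2), (7,8), (9,21), (10,4), (13,16), (14,12), (15,18), (17,6)}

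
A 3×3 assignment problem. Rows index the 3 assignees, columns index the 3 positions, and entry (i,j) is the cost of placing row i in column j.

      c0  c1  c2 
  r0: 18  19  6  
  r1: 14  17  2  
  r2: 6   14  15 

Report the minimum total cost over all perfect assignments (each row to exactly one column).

Minimum assignment cost: 27

optimal assignment: row0→col1 (cost 19), row1→col2 (cost 2), row2→col0 (cost 6)
total = 19 + 2 + 6 = 27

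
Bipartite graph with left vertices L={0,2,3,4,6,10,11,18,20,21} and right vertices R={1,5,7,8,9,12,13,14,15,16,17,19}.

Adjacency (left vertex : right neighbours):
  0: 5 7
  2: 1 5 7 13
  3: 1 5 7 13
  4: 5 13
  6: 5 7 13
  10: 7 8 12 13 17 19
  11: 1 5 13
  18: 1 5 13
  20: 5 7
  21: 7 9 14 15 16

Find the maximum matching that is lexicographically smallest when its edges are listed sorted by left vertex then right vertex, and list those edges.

|M| = 6 (so the lex-smallest maximum matching has 6 edges)
process left vertices in ascending order; for each, take the smallest-labelled available neighbour that still permits 6 edges overall, or leave it unmatched if none does
lex-smallest matching: {0-5, 2-1, 3-7, 4-13, 10-8, 21-9}

Lex-smallest maximum matching: {(0,5), (2,1), (3,7), (4,13), (10,8), (21,9)}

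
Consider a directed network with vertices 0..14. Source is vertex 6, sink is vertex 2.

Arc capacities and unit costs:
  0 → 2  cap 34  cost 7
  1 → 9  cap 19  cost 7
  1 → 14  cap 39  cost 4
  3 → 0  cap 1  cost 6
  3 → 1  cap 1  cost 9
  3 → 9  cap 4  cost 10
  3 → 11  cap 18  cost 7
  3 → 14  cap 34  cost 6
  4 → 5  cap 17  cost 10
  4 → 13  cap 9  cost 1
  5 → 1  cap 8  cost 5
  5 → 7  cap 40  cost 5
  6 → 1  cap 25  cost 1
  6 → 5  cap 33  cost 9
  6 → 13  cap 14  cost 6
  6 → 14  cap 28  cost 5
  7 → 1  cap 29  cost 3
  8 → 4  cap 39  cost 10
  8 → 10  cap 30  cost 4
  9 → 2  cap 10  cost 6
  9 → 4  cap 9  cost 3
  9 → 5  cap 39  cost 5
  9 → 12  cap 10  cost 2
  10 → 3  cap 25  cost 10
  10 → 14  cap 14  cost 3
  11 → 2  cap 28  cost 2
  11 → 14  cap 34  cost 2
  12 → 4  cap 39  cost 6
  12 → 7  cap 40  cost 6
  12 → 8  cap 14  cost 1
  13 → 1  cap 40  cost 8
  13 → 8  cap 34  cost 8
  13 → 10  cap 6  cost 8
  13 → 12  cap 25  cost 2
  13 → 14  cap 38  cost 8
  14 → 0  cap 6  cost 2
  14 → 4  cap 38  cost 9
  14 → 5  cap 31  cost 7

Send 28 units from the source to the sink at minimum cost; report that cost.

shortest-cost path #1: 6→14→0→2 push 6 @ unit cost 14 (adds 84)
shortest-cost path #2: 6→1→9→2 push 10 @ unit cost 14 (adds 140)
shortest-cost path #3: 6→13→12→8→10→3→11→2 push 12 @ unit cost 32 (adds 384)
total cost = 608

Minimum cost for 28 units: 608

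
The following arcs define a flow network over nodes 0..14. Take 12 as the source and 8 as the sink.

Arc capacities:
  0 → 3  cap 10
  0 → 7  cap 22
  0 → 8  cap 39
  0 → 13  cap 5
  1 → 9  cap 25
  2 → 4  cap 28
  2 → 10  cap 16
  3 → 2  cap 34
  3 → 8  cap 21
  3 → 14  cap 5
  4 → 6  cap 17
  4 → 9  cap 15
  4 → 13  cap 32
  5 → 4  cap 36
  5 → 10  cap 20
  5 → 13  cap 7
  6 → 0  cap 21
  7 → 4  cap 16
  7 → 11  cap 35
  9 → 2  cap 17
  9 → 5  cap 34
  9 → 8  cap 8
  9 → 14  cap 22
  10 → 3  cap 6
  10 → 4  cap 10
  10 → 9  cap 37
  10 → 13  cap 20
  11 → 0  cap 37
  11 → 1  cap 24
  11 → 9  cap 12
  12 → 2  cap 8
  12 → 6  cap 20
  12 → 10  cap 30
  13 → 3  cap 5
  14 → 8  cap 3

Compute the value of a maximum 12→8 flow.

augment #1: 12→6→0→8 bottleneck 20, total now 20
augment #2: 12→10→3→8 bottleneck 6, total now 26
augment #3: 12→10→9→8 bottleneck 8, total now 34
augment #4: 12→10→9→14→8 bottleneck 3, total now 37
augment #5: 12→10→13→3→8 bottleneck 5, total now 42
augment #6: 12→2→4→6→0→8 bottleneck 1, total now 43

Maximum flow value: 43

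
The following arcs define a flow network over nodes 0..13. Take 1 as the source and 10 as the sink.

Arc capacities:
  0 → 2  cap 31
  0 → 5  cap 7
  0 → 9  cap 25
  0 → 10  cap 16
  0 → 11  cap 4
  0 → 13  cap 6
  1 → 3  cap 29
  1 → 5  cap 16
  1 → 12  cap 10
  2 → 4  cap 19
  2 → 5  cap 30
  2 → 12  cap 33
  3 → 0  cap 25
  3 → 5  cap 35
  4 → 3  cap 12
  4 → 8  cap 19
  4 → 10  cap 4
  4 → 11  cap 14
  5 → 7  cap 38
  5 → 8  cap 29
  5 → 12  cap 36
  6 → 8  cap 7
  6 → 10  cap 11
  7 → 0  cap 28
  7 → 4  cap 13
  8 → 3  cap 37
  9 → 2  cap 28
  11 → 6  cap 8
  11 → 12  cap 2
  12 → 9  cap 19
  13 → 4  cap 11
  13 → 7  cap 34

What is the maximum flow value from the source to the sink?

Maximum flow value: 28

augment #1: 1→3→0→10 bottleneck 16, total now 16
augment #2: 1→5→7→4→10 bottleneck 4, total now 20
augment #3: 1→3→0→11→6→10 bottleneck 4, total now 24
augment #4: 1→5→7→4→11→6→10 bottleneck 4, total now 28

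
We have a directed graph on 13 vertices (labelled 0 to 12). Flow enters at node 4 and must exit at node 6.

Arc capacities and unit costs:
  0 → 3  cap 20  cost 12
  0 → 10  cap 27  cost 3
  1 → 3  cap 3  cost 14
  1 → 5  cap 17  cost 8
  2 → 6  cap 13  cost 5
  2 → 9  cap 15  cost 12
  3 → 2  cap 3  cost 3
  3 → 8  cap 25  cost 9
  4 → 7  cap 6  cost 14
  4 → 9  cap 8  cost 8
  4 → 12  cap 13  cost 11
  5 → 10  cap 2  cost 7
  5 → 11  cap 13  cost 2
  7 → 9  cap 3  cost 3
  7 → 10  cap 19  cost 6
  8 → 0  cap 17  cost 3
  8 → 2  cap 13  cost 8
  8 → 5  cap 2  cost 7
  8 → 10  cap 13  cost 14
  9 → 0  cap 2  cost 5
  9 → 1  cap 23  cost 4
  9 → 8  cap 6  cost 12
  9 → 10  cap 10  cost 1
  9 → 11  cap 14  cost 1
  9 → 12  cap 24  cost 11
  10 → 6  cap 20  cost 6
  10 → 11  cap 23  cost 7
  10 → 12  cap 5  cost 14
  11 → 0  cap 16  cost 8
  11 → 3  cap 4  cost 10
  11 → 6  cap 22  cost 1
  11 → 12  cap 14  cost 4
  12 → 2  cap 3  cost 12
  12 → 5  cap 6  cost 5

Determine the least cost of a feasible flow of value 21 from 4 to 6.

shortest-cost path #1: 4→9→11→6 push 8 @ unit cost 10 (adds 80)
shortest-cost path #2: 4→7→9→11→6 push 3 @ unit cost 19 (adds 57)
shortest-cost path #3: 4→12→5→11→6 push 6 @ unit cost 19 (adds 114)
shortest-cost path #4: 4→7→10→6 push 3 @ unit cost 26 (adds 78)
shortest-cost path #5: 4→12→2→6 push 1 @ unit cost 28 (adds 28)
total cost = 357

Minimum cost for 21 units: 357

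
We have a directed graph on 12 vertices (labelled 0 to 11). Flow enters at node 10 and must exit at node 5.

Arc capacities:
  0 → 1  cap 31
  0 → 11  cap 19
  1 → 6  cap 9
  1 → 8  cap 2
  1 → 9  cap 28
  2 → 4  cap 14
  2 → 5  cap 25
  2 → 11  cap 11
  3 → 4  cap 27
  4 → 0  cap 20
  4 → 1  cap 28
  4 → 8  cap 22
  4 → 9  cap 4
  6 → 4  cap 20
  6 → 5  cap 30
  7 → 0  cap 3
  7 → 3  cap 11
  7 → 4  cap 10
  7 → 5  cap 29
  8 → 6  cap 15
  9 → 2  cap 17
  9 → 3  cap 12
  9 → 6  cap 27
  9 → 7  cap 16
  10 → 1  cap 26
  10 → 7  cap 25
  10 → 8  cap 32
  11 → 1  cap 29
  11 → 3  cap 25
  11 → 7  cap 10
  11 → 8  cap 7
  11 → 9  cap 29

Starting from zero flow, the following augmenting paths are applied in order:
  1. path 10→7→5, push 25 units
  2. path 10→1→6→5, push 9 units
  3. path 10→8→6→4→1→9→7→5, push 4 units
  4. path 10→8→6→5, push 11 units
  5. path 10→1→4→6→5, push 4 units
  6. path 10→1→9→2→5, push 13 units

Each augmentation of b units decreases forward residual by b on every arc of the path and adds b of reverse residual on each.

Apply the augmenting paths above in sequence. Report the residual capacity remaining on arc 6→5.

after path 1 (10→7→5, push 25): res(6,5)=30
after path 2 (10→1→6→5, push 9): res(6,5)=21
after path 3 (10→8→6→4→1→9→7→5, push 4): res(6,5)=21
after path 4 (10→8→6→5, push 11): res(6,5)=10
after path 5 (10→1→4→6→5, push 4): res(6,5)=6
after path 6 (10→1→9→2→5, push 13): res(6,5)=6

Residual capacity of (6,5): 6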